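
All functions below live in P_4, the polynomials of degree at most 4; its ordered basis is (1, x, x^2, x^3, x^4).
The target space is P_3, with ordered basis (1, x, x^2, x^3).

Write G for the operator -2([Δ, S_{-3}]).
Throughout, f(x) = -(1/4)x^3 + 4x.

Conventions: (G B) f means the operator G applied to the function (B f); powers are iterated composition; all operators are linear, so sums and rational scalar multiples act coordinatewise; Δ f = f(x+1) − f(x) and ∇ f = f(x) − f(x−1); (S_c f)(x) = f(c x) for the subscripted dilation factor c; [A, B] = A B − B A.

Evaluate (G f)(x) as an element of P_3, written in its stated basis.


g(x) = -54x^2 - 36x + 18

S_{-3} f = (27/4)x^3 - 12x
Δ S_{-3} f = (81/4)x^2 + (81/4)x - 21/4
Δ f = -(3/4)x^2 - (3/4)x + 15/4
S_{-3} Δ f = -(27/4)x^2 + (9/4)x + 15/4
[Δ, S_{-3}] f = 27x^2 + 18x - 9
(-2([Δ, S_{-3}])) f = -54x^2 - 36x + 18


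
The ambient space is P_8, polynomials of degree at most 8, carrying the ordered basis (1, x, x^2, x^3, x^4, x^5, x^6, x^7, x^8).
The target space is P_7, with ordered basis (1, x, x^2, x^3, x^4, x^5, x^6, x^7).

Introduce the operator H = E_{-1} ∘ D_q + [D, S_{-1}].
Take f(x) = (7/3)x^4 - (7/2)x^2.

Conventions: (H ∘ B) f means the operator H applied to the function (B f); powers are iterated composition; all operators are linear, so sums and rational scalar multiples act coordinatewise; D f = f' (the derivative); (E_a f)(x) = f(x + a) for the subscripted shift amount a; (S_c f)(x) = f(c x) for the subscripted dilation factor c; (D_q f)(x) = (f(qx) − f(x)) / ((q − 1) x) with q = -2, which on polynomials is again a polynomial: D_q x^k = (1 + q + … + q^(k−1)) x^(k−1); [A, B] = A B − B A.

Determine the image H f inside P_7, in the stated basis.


the result is g(x) = 7x^3 + 35x^2 - (91/2)x + 49/6

D_q f = -(35/3)x^3 + (7/2)x
E_{-1} D_q f = -(35/3)x^3 + 35x^2 - (63/2)x + 49/6
S_{-1} f = (7/3)x^4 - (7/2)x^2
D S_{-1} f = (28/3)x^3 - 7x
D f = (28/3)x^3 - 7x
S_{-1} D f = -(28/3)x^3 + 7x
[D, S_{-1}] f = (56/3)x^3 - 14x
(E_{-1} ∘ D_q + [D, S_{-1}]) f = 7x^3 + 35x^2 - (91/2)x + 49/6


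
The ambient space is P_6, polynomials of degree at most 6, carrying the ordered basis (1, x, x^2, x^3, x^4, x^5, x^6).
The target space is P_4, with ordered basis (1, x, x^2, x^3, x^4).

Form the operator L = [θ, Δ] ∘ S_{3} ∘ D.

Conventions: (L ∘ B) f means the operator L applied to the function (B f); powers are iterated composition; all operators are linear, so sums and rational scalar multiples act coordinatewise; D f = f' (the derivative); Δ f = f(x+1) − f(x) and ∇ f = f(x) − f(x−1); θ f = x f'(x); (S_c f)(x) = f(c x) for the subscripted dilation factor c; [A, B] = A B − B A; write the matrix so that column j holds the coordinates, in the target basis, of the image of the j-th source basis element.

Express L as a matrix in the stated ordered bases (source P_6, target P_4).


the matrix is [[0, 0, -6, -54, -324, -1620, -7290]; [0, 0, 0, -54, -648, -4860, -29160]; [0, 0, 0, 0, -324, -4860, -43740]; [0, 0, 0, 0, 0, -1620, -29160]; [0, 0, 0, 0, 0, 0, -7290]] (rows listed top to bottom)

image of 1: 0
image of x: 0
image of x^2: -6
image of x^3: -54x - 54
image of x^4: -324x^2 - 648x - 324
image of x^5: -1620x^3 - 4860x^2 - 4860x - 1620
image of x^6: -7290x^4 - 29160x^3 - 43740x^2 - 29160x - 7290
each image's coordinates form column j of the matrix


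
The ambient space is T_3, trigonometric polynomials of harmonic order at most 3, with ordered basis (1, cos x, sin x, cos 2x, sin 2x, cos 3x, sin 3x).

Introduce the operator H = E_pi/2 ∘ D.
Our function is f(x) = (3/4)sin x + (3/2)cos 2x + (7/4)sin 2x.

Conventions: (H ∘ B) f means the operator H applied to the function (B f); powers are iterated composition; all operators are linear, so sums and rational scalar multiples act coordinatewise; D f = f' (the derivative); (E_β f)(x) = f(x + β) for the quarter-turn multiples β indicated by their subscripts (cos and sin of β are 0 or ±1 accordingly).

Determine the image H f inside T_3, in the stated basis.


D f = (3/4)cos x + (7/2)cos 2x - 3sin 2x
E_pi/2 D f = -(3/4)sin x - (7/2)cos 2x + 3sin 2x

g(x) = -(3/4)sin x - (7/2)cos 2x + 3sin 2x


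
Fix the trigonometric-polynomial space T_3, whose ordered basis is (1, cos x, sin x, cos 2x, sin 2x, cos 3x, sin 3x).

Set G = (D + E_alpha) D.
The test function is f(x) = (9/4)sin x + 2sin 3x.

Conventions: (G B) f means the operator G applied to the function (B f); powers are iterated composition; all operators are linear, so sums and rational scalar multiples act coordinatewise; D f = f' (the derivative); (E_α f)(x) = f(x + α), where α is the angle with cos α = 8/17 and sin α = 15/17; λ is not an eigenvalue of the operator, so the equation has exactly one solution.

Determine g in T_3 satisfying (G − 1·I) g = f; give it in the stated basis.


write g with unknown coordinates in the stated basis and equate coefficients in (G − 1·I) g = f
solving from the highest basis element down gives g = -(18/145)cos x - (441/580)sin x + (2256/38909)cos 3x - (7330/38909)sin 3x
check: G g = -(18/145)cos x + (216/145)sin x + (2256/38909)cos 3x + (70488/38909)sin 3x
so G g − 1·g = (9/4)sin x + 2sin 3x = f ✓

the image equals g(x) = -(18/145)cos x - (441/580)sin x + (2256/38909)cos 3x - (7330/38909)sin 3x


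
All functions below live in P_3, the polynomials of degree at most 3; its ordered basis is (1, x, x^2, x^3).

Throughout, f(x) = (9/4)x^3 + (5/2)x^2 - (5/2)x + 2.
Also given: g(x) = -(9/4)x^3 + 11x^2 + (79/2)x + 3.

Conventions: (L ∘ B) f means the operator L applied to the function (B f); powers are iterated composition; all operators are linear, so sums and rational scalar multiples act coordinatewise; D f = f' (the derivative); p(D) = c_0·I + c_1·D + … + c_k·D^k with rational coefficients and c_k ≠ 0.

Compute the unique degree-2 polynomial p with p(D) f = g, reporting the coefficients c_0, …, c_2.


D^0 f = (9/4)x^3 + (5/2)x^2 - (5/2)x + 2
D^1 f = (27/4)x^2 + 5x - 5/2
D^2 f = (27/2)x + 5
matching coefficients of g against c_0 f + c_1 Df + … from the top degree down determines the c_i
solution: c_0 = -1, c_1 = 2, c_2 = 2

p(D) = -I + 2·D + 2·D^2, i.e. c_0 = -1, c_1 = 2, c_2 = 2


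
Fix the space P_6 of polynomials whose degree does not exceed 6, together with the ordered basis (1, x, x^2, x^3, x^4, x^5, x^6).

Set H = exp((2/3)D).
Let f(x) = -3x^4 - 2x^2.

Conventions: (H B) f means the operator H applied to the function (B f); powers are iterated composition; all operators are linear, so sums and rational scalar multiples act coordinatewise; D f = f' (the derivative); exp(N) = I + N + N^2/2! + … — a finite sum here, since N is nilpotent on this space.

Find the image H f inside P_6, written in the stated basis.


the image equals g(x) = -3x^4 - 8x^3 - 10x^2 - (56/9)x - 40/27

order-1 term: -8x^3 - (8/3)x
order-2 term: -8x^2 - 8/9
order-3 term: -(32/9)x
order-4 term: -16/27
the series for exp((2/3)D) f terminates at order 4
exp((2/3)D) f = -3x^4 - 8x^3 - 10x^2 - (56/9)x - 40/27


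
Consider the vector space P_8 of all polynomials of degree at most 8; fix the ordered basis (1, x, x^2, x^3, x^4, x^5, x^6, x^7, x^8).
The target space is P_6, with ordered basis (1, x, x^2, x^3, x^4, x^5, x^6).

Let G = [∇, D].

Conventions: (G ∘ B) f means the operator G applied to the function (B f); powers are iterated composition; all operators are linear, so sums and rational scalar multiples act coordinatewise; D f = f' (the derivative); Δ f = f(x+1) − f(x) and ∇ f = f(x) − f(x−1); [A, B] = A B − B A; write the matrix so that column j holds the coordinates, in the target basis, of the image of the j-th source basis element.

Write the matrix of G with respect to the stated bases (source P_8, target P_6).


image of 1: 0
image of x: 0
image of x^2: 0
image of x^3: 0
image of x^4: 0
image of x^5: 0
image of x^6: 0
image of x^7: 0
image of x^8: 0
each image's coordinates form column j of the matrix

the matrix is [[0, 0, 0, 0, 0, 0, 0, 0, 0]; [0, 0, 0, 0, 0, 0, 0, 0, 0]; [0, 0, 0, 0, 0, 0, 0, 0, 0]; [0, 0, 0, 0, 0, 0, 0, 0, 0]; [0, 0, 0, 0, 0, 0, 0, 0, 0]; [0, 0, 0, 0, 0, 0, 0, 0, 0]; [0, 0, 0, 0, 0, 0, 0, 0, 0]] (rows listed top to bottom)


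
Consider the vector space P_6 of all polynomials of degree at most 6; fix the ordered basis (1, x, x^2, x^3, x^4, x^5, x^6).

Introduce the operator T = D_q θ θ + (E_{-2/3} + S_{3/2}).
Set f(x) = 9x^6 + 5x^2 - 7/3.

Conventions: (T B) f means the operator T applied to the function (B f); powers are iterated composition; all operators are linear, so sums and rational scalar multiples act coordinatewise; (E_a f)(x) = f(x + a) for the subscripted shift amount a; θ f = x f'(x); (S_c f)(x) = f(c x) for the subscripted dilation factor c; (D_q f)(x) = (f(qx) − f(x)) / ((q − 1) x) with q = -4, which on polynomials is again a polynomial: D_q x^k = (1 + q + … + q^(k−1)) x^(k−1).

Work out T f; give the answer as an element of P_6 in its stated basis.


θ f = 54x^6 + 10x^2
θ θ f = 324x^6 + 20x^2
D_q θ θ f = -265356x^5 - 60x
E_{-2/3} f = 9x^6 - 36x^5 + 60x^4 - (160/3)x^3 + (95/3)x^2 - (124/9)x + 55/81
S_{3/2} f = (6561/64)x^6 + (45/4)x^2 - 7/3
(E_{-2/3} + S_{3/2}) f = (7137/64)x^6 - 36x^5 + 60x^4 - (160/3)x^3 + (515/12)x^2 - (124/9)x - 134/81
(D_q θ θ + (E_{-2/3} + S_{3/2})) f = (7137/64)x^6 - 265392x^5 + 60x^4 - (160/3)x^3 + (515/12)x^2 - (664/9)x - 134/81

g(x) = (7137/64)x^6 - 265392x^5 + 60x^4 - (160/3)x^3 + (515/12)x^2 - (664/9)x - 134/81


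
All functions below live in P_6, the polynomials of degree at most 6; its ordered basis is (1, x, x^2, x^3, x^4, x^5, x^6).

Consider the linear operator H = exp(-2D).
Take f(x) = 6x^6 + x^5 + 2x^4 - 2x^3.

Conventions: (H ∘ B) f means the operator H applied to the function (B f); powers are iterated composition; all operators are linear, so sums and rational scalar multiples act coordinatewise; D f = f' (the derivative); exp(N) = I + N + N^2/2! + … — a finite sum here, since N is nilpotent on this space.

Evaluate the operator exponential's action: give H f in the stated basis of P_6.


g(x) = 6x^6 - 71x^5 + 352x^4 - 938x^3 + 1420x^2 - 1160x + 400

order-1 term: -72x^5 - 10x^4 - 16x^3 + 12x^2
order-2 term: 360x^4 + 40x^3 + 48x^2 - 24x
order-3 term: -960x^3 - 80x^2 - 64x + 16
order-4 term: 1440x^2 + 80x + 32
order-5 term: -1152x - 32
order-6 term: 384
the series for exp(-2D) f terminates at order 6
exp(-2D) f = 6x^6 - 71x^5 + 352x^4 - 938x^3 + 1420x^2 - 1160x + 400


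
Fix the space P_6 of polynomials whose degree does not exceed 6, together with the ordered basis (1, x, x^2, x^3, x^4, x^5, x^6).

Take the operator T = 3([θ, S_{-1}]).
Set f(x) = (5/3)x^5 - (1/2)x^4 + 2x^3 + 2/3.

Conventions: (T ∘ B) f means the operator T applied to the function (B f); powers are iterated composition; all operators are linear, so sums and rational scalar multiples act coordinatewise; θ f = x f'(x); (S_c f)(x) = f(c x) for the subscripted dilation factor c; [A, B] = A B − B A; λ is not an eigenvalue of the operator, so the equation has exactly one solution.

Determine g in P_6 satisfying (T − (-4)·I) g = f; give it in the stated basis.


write g with unknown coordinates in the stated basis and equate coefficients in (T − (-4)·I) g = f
solving from the highest basis element down gives g = (5/12)x^5 - (1/8)x^4 + (1/2)x^3 + 1/6
check: T g = 0
so T g − (-4)·g = (5/3)x^5 - (1/2)x^4 + 2x^3 + 2/3 = f ✓

g(x) = (5/12)x^5 - (1/8)x^4 + (1/2)x^3 + 1/6


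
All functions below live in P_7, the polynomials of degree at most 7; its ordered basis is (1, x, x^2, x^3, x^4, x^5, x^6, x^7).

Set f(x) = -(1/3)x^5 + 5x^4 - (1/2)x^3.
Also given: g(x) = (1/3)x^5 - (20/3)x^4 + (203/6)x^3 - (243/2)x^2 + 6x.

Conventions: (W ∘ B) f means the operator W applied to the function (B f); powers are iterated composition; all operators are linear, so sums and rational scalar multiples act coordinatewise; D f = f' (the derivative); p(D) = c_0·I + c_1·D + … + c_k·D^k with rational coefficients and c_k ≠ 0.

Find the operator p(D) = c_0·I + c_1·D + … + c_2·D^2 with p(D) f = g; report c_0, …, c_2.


D^0 f = -(1/3)x^5 + 5x^4 - (1/2)x^3
D^1 f = -(5/3)x^4 + 20x^3 - (3/2)x^2
D^2 f = -(20/3)x^3 + 60x^2 - 3x
matching coefficients of g against c_0 f + c_1 Df + … from the top degree down determines the c_i
solution: c_0 = -1, c_1 = 1, c_2 = -2

c_0 = -1, c_1 = 1, c_2 = -2


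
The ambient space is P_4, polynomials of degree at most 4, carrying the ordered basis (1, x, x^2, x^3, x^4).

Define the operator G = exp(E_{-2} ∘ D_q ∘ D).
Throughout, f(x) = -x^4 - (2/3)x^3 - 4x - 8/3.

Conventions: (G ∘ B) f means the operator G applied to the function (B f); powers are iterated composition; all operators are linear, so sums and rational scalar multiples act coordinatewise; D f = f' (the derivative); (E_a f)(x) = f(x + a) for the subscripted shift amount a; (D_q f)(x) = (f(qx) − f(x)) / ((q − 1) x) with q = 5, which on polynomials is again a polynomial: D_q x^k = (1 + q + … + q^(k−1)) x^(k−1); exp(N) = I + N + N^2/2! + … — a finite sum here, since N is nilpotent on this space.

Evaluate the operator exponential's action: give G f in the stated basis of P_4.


the result is g(x) = -x^4 - (2/3)x^3 - 124x^2 + 480x - 1796/3

order-1 term: -124x^2 + 484x - 472
order-2 term: -124
the series for exp(E_{-2} ∘ D_q ∘ D) f terminates at order 2
exp(E_{-2} ∘ D_q ∘ D) f = -x^4 - (2/3)x^3 - 124x^2 + 480x - 1796/3


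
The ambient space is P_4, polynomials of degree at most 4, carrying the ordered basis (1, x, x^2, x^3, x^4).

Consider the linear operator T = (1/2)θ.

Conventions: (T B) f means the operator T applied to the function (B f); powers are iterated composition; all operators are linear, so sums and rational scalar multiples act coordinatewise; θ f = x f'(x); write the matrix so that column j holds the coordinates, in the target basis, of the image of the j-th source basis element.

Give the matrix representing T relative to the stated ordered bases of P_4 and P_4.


image of 1: 0
image of x: (1/2)x
image of x^2: x^2
image of x^3: (3/2)x^3
image of x^4: 2x^4
each image's coordinates form column j of the matrix

the matrix is [[0, 0, 0, 0, 0]; [0, 1/2, 0, 0, 0]; [0, 0, 1, 0, 0]; [0, 0, 0, 3/2, 0]; [0, 0, 0, 0, 2]] (rows listed top to bottom)


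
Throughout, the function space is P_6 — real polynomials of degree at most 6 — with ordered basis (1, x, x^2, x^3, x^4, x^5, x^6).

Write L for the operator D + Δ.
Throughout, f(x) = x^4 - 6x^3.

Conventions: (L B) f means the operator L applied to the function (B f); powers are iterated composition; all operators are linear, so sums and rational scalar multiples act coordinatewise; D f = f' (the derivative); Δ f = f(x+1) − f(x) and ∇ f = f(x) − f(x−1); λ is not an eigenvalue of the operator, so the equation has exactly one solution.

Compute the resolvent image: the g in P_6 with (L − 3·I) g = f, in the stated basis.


the result is g(x) = -(1/3)x^4 + (10/9)x^3 + (14/9)x^2 + (74/27)x + 211/81

write g with unknown coordinates in the stated basis and equate coefficients in (L − 3·I) g = f
solving from the highest basis element down gives g = -(1/3)x^4 + (10/9)x^3 + (14/9)x^2 + (74/27)x + 211/81
check: L g = -(8/3)x^3 + (14/3)x^2 + (74/9)x + 211/27
so L g − 3·g = x^4 - 6x^3 = f ✓


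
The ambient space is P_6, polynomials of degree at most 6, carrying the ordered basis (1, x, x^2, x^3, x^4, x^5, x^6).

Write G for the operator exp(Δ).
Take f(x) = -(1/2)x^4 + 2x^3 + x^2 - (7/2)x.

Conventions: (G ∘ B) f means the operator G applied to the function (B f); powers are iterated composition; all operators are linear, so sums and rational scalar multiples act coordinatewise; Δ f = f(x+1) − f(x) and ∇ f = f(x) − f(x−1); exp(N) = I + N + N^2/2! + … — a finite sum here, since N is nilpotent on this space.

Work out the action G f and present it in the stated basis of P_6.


g(x) = -(1/2)x^4 + x^2 + (1/2)x + 1

order-1 term: -2x^3 + 3x^2 + 6x - 1
order-2 term: -3x^2 + 7/2
order-3 term: -2x - 1
order-4 term: -1/2
the series for exp(Δ) f terminates at order 4
exp(Δ) f = -(1/2)x^4 + x^2 + (1/2)x + 1


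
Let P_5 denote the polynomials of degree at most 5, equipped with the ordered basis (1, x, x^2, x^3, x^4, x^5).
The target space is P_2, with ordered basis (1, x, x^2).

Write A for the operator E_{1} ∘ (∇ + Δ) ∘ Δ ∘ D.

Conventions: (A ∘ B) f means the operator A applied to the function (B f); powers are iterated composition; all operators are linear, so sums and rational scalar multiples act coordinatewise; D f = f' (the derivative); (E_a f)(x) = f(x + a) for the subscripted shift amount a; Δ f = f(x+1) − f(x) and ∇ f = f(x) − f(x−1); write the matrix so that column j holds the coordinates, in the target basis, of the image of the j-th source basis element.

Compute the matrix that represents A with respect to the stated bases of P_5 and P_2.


image of 1: 0
image of x: 0
image of x^2: 0
image of x^3: 12
image of x^4: 48x + 72
image of x^5: 120x^2 + 360x + 320
each image's coordinates form column j of the matrix

the matrix is [[0, 0, 0, 12, 72, 320]; [0, 0, 0, 0, 48, 360]; [0, 0, 0, 0, 0, 120]] (rows listed top to bottom)


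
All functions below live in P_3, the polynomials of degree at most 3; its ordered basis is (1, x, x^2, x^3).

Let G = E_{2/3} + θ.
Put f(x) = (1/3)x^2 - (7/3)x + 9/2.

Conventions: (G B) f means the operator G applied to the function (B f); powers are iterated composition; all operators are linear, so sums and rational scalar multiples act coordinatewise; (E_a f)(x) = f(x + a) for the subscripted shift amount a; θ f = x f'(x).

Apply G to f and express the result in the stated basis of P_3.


E_{2/3} f = (1/3)x^2 - (17/9)x + 167/54
θ f = (2/3)x^2 - (7/3)x
(E_{2/3} + θ) f = x^2 - (38/9)x + 167/54

the result is g(x) = x^2 - (38/9)x + 167/54


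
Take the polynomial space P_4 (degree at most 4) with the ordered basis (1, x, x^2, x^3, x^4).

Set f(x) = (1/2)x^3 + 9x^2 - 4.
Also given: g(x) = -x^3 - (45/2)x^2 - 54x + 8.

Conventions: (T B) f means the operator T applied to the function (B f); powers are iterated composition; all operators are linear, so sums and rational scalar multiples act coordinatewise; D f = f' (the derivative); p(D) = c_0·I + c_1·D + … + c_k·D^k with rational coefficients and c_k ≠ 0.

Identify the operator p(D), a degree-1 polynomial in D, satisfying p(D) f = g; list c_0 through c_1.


D^0 f = (1/2)x^3 + 9x^2 - 4
D^1 f = (3/2)x^2 + 18x
matching coefficients of g against c_0 f + c_1 Df + … from the top degree down determines the c_i
solution: c_0 = -2, c_1 = -3

c_0 = -2, c_1 = -3


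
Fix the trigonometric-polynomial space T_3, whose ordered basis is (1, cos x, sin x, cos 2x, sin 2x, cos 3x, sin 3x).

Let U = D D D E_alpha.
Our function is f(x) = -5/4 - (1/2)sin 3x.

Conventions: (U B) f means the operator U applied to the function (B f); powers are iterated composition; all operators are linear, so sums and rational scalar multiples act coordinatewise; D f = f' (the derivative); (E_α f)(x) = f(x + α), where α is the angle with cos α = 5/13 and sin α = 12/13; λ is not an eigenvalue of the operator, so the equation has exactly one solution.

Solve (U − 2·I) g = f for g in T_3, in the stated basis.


the image equals g(x) = 5/8 + (10989/679930)cos 3x + (535/67993)sin 3x

write g with unknown coordinates in the stated basis and equate coefficients in (U − 2·I) g = f
solving from the highest basis element down gives g = 5/8 + (10989/679930)cos 3x + (535/67993)sin 3x
check: U g = (10989/339965)cos 3x - (65853/135986)sin 3x
so U g − 2·g = -5/4 - (1/2)sin 3x = f ✓


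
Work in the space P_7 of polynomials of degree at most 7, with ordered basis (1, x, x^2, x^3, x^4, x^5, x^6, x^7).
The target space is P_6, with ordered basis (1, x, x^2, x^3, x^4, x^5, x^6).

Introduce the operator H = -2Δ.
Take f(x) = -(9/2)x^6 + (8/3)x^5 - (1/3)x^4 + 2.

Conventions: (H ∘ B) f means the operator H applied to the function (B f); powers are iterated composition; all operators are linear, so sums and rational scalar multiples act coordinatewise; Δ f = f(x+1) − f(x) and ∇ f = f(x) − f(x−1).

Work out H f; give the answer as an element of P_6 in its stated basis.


the image equals g(x) = 54x^5 + (325/3)x^4 + (388/3)x^3 + (257/3)x^2 + 30x + 13/3

Δ f = -27x^5 - (325/6)x^4 - (194/3)x^3 - (257/6)x^2 - 15x - 13/6
(-2Δ) f = 54x^5 + (325/3)x^4 + (388/3)x^3 + (257/3)x^2 + 30x + 13/3


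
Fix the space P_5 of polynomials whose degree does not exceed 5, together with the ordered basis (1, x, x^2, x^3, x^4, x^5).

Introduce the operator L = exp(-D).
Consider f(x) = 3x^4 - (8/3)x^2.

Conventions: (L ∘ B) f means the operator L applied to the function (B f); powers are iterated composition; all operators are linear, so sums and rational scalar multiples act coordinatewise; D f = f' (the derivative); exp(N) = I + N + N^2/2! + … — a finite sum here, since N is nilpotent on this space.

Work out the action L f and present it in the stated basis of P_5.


order-1 term: -12x^3 + (16/3)x
order-2 term: 18x^2 - 8/3
order-3 term: -12x
order-4 term: 3
the series for exp(-D) f terminates at order 4
exp(-D) f = 3x^4 - 12x^3 + (46/3)x^2 - (20/3)x + 1/3

the image equals g(x) = 3x^4 - 12x^3 + (46/3)x^2 - (20/3)x + 1/3


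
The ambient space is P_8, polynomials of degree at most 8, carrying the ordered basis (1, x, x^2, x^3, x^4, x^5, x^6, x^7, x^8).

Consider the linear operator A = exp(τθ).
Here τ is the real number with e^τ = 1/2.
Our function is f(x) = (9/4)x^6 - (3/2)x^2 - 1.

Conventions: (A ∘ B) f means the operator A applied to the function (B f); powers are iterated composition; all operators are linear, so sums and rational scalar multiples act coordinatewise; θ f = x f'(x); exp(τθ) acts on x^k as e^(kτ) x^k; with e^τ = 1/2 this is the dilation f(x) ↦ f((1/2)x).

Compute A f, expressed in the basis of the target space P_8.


exp(τθ) x^k = e^(kτ) x^k; with e^τ = 1/2 this sends x^k to (1/2)^k x^k
x^2 ↦ 1/4 x^2
x^6 ↦ 1/64 x^6
applying this coordinatewise to f: exp(τθ) f = (9/256)x^6 - (3/8)x^2 - 1

the image equals g(x) = (9/256)x^6 - (3/8)x^2 - 1


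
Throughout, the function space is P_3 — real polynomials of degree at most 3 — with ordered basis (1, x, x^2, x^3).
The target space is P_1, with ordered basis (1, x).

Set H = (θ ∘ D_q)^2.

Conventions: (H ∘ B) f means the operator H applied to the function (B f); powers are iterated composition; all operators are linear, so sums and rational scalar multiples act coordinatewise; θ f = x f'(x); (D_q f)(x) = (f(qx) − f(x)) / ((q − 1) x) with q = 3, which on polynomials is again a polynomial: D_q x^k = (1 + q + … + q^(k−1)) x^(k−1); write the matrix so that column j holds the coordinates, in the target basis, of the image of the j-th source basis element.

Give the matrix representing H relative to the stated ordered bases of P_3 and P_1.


image of 1: 0
image of x: 0
image of x^2: 0
image of x^3: 104x
each image's coordinates form column j of the matrix

the matrix is [[0, 0, 0, 0]; [0, 0, 0, 104]] (rows listed top to bottom)


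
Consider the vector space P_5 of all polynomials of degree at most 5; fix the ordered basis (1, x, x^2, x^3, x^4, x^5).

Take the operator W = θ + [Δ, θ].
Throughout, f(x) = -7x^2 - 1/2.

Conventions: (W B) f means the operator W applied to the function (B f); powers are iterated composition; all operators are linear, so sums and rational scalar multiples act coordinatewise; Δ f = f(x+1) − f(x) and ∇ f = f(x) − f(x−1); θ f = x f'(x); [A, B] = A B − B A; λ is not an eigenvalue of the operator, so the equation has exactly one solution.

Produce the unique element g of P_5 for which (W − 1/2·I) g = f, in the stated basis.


write g with unknown coordinates in the stated basis and equate coefficients in (W − 1/2·I) g = f
solving from the highest basis element down gives g = -(14/3)x^2 + (56/3)x + 59/3
check: W g = -(28/3)x^2 + (28/3)x + 28/3
so W g − 1/2·g = -7x^2 - 1/2 = f ✓

the image equals g(x) = -(14/3)x^2 + (56/3)x + 59/3


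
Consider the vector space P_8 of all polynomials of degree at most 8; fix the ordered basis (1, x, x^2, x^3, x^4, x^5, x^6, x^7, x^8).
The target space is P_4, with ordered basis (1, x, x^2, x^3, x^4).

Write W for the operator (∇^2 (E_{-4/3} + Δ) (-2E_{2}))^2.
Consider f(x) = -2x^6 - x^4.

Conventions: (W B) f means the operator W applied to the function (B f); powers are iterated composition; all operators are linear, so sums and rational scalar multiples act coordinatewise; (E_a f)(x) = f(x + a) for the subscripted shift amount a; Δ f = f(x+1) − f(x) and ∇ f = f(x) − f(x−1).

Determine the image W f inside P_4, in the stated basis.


E_{2} f = -2x^6 - 24x^5 - 121x^4 - 328x^3 - 504x^2 - 416x - 144
(-2E_{2}) f = 4x^6 + 48x^5 + 242x^4 + 656x^3 + 1008x^2 + 832x + 288
E_{-4/3} (-2E_{2}) f = 4x^6 + 16x^5 + (86/3)x^4 + (784/27)x^3 + (464/27)x^2 + (448/81)x + 544/729
Δ (-2E_{2}) f = 24x^5 + 300x^4 + 1528x^3 + 3960x^2 + 5216x + 2790
(E_{-4/3} + Δ) (-2E_{2}) f = 4x^6 + 40x^5 + (986/3)x^4 + (42040/27)x^3 + (107384/27)x^2 + (422944/81)x + 2034454/729
∇ (E_{-4/3} + Δ) (-2E_{2}) f = 24x^5 + 140x^4 + (2984/3)x^3 + (27352/9)x^2 + (119392/27)x + 203206/81
∇ ∇ (E_{-4/3} + Δ) (-2E_{2}) f = 120x^4 + 320x^3 + 2384x^2 + (31808/9)x + 61060/27
E_{2} (∇^2 (E_{-4/3} + Δ) (-2E_{2})) f = 120x^4 + 1280x^3 + 7184x^2 + (186752/9)x + 630340/27
(-2E_{2}) (∇^2 (E_{-4/3} + Δ) (-2E_{2})) f = -240x^4 - 2560x^3 - 14368x^2 - (373504/9)x - 1260680/27
E_{-4/3} (-2E_{2}) (∇^2 (E_{-4/3} + Δ) (-2E_{2})) f = -240x^4 - 1280x^3 - 6688x^2 - (131072/9)x - 312968/27
Δ (-2E_{2}) (∇^2 (E_{-4/3} + Δ) (-2E_{2})) f = -960x^3 - 9120x^2 - 37376x - 528016/9
(E_{-4/3} + Δ) (-2E_{2}) (∇^2 (E_{-4/3} + Δ) (-2E_{2})) f = -240x^4 - 2240x^3 - 15808x^2 - (467456/9)x - 1897016/27
∇ (E_{-4/3} + Δ) (-2E_{2}) (∇^2 (E_{-4/3} + Δ) (-2E_{2})) f = -960x^3 - 5280x^2 - 25856x - 343184/9
∇ ∇ (E_{-4/3} + Δ) (-2E_{2}) (∇^2 (E_{-4/3} + Δ) (-2E_{2})) f = -2880x^2 - 7680x - 21536

the image equals g(x) = -2880x^2 - 7680x - 21536


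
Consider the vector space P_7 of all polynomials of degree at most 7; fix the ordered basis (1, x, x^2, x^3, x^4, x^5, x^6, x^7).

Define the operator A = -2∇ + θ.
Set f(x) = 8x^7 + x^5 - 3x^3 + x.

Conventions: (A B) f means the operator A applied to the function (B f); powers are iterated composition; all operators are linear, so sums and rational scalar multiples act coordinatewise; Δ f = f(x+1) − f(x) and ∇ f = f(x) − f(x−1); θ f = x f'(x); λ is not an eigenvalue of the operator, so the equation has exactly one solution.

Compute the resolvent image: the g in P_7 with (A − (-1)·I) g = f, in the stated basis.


write g with unknown coordinates in the stated basis and equate coefficients in (A − (-1)·I) g = f
solving from the highest basis element down gives g = x^7 + 2x^6 - (17/6)x^5 - (11/3)x^4 + (103/12)x^3 + (125/18)x^2 - (247/36)x - 97/9
check: A g = 7x^7 - 2x^6 + (23/6)x^5 + (11/3)x^4 - (139/12)x^3 - (125/18)x^2 + (283/36)x + 97/9
so A g − (-1)·g = 8x^7 + x^5 - 3x^3 + x = f ✓

g(x) = x^7 + 2x^6 - (17/6)x^5 - (11/3)x^4 + (103/12)x^3 + (125/18)x^2 - (247/36)x - 97/9


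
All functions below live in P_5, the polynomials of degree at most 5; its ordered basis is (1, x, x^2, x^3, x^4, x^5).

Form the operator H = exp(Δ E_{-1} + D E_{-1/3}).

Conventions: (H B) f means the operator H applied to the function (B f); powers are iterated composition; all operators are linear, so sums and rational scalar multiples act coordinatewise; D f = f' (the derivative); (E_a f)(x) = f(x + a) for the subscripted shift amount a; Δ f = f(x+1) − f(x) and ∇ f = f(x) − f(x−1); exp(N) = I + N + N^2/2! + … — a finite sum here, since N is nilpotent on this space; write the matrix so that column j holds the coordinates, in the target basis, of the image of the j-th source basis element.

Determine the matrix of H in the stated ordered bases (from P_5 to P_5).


image of 1: 1
image of x: x + 2
image of x^2: x^2 + 4x + 7/3
image of x^3: x^3 + 6x^2 + 7x - 2/3
image of x^4: x^4 + 8x^3 + 14x^2 - (8/3)x - 166/27
image of x^5: x^5 + 10x^4 + (70/3)x^3 - (20/3)x^2 - (830/27)x + 218/81
each image's coordinates form column j of the matrix

the matrix is [[1, 2, 7/3, -2/3, -166/27, 218/81]; [0, 1, 4, 7, -8/3, -830/27]; [0, 0, 1, 6, 14, -20/3]; [0, 0, 0, 1, 8, 70/3]; [0, 0, 0, 0, 1, 10]; [0, 0, 0, 0, 0, 1]] (rows listed top to bottom)


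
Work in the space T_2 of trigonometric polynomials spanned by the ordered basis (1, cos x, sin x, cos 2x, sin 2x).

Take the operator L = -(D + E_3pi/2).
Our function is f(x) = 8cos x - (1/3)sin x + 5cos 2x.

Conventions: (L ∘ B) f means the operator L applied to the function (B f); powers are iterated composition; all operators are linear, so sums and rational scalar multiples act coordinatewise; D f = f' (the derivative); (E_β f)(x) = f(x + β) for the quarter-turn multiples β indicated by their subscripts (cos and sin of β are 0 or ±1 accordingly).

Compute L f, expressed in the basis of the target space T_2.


D f = -(1/3)cos x - 8sin x - 10sin 2x
E_3pi/2 f = (1/3)cos x + 8sin x - 5cos 2x
(D + E_3pi/2) f = -5cos 2x - 10sin 2x
(-(D + E_3pi/2)) f = 5cos 2x + 10sin 2x

g(x) = 5cos 2x + 10sin 2x


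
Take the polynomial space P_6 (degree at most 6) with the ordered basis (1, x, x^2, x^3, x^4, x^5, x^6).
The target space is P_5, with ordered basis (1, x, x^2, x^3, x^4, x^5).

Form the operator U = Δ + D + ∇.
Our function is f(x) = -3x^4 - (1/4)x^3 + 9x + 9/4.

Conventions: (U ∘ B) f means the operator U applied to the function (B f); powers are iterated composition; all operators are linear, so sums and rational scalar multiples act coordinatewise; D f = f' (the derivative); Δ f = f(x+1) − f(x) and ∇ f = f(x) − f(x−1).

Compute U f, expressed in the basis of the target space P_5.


Δ f = -12x^3 - (75/4)x^2 - (51/4)x + 23/4
D f = -12x^3 - (3/4)x^2 + 9
∇ f = -12x^3 + (69/4)x^2 - (45/4)x + 47/4
(Δ + D + ∇) f = -36x^3 - (9/4)x^2 - 24x + 53/2

the image equals g(x) = -36x^3 - (9/4)x^2 - 24x + 53/2


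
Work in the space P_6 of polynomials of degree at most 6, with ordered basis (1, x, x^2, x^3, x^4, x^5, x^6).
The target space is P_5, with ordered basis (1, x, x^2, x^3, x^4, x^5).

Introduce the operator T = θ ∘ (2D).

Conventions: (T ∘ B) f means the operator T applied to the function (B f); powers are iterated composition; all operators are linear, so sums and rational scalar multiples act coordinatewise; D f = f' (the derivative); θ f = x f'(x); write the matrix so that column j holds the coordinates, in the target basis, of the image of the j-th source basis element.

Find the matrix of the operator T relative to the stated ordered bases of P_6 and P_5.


the matrix is [[0, 0, 0, 0, 0, 0, 0]; [0, 0, 4, 0, 0, 0, 0]; [0, 0, 0, 12, 0, 0, 0]; [0, 0, 0, 0, 24, 0, 0]; [0, 0, 0, 0, 0, 40, 0]; [0, 0, 0, 0, 0, 0, 60]] (rows listed top to bottom)

image of 1: 0
image of x: 0
image of x^2: 4x
image of x^3: 12x^2
image of x^4: 24x^3
image of x^5: 40x^4
image of x^6: 60x^5
each image's coordinates form column j of the matrix


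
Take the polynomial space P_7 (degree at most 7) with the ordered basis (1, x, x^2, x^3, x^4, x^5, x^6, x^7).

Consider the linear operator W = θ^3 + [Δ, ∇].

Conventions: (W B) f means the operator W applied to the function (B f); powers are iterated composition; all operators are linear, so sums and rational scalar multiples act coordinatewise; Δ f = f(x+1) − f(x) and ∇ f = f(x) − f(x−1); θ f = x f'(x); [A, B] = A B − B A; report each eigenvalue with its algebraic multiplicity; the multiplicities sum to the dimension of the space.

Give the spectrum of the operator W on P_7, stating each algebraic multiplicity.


image of 1: 0
image of x: x
image of x^2: 8x^2
image of x^3: 27x^3
image of x^4: 64x^4
image of x^5: 125x^5
image of x^6: 216x^6
image of x^7: 343x^7
the matrix is upper triangular; its diagonal is (0, 1, 8, 27, 64, 125, 216, 343)
for a triangular matrix the eigenvalues are the diagonal entries, with algebraic multiplicity their repetition count

λ = 0 (multiplicity 1), λ = 1 (multiplicity 1), λ = 8 (multiplicity 1), λ = 27 (multiplicity 1), λ = 64 (multiplicity 1), λ = 125 (multiplicity 1), λ = 216 (multiplicity 1), λ = 343 (multiplicity 1)


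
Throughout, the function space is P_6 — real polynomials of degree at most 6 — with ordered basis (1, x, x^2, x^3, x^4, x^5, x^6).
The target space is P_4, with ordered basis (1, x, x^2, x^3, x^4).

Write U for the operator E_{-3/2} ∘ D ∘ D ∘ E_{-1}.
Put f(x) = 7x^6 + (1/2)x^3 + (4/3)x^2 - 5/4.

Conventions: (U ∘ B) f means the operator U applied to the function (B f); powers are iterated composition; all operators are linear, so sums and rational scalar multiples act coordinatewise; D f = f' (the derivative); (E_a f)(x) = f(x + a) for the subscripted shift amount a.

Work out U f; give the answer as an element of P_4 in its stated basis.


the result is g(x) = 210x^4 - 2100x^3 + 7875x^2 - 13122x + 196759/24

E_{-1} f = 7x^6 - 42x^5 + 105x^4 - (279/2)x^3 + (629/6)x^2 - (259/6)x + 79/12
D E_{-1} f = 42x^5 - 210x^4 + 420x^3 - (837/2)x^2 + (629/3)x - 259/6
D (D ∘ E_{-1}) f = 210x^4 - 840x^3 + 1260x^2 - 837x + 629/3
E_{-3/2} D (D ∘ E_{-1}) f = 210x^4 - 2100x^3 + 7875x^2 - 13122x + 196759/24


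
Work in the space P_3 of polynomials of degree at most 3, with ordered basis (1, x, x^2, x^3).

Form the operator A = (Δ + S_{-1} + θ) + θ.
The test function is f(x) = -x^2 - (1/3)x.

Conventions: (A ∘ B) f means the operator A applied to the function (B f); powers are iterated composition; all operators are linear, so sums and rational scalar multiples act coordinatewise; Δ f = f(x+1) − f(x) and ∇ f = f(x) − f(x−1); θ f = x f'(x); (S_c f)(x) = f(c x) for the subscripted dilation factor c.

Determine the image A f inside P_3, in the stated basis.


the image equals g(x) = -5x^2 - (7/3)x - 4/3

Δ f = -2x - 4/3
S_{-1} f = -x^2 + (1/3)x
θ f = -2x^2 - (1/3)x
(Δ + S_{-1} + θ) f = -3x^2 - 2x - 4/3
θ f = -2x^2 - (1/3)x
((Δ + S_{-1} + θ) + θ) f = -5x^2 - (7/3)x - 4/3


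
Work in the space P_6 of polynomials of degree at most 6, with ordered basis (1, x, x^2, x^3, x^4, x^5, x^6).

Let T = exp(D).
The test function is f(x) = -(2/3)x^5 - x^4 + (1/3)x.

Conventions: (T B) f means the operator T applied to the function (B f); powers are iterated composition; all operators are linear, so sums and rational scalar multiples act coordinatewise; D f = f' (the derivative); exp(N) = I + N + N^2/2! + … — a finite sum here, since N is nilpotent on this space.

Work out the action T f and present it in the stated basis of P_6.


order-1 term: -(10/3)x^4 - 4x^3 + 1/3
order-2 term: -(20/3)x^3 - 6x^2
order-3 term: -(20/3)x^2 - 4x
order-4 term: -(10/3)x - 1
order-5 term: -2/3
the series for exp(D) f terminates at order 5
exp(D) f = -(2/3)x^5 - (13/3)x^4 - (32/3)x^3 - (38/3)x^2 - 7x - 4/3

the image equals g(x) = -(2/3)x^5 - (13/3)x^4 - (32/3)x^3 - (38/3)x^2 - 7x - 4/3


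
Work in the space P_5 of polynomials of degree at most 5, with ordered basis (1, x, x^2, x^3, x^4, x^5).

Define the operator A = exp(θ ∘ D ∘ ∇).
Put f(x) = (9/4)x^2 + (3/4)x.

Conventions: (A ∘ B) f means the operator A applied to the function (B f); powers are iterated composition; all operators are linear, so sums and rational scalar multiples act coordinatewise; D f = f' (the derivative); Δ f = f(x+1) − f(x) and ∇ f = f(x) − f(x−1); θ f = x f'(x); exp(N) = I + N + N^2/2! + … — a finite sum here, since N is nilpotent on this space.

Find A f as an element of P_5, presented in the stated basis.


g(x) = (9/4)x^2 + (3/4)x

the series for exp(θ ∘ D ∘ ∇) f terminates at order 0
exp(θ ∘ D ∘ ∇) f = (9/4)x^2 + (3/4)x


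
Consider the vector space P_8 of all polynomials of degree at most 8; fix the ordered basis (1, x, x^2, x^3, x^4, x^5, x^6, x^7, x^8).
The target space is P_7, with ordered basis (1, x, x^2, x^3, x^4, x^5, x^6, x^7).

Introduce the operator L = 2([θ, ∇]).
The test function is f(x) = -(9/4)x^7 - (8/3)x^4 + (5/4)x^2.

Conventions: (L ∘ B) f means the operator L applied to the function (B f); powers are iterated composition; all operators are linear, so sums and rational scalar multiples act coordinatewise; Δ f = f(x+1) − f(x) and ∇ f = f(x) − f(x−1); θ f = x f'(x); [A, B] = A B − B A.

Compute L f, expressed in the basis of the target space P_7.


∇ f = -(63/4)x^6 + (189/4)x^5 - (315/4)x^4 + (817/12)x^3 - (125/4)x^2 + (91/12)x - 5/6
θ ∇ f = -(189/2)x^6 + (945/4)x^5 - 315x^4 + (817/4)x^3 - (125/2)x^2 + (91/12)x
θ f = -(63/4)x^7 - (32/3)x^4 + (5/2)x^2
∇ θ f = -(441/4)x^6 + (1323/4)x^5 - (2205/4)x^4 + (6103/12)x^3 - (1067/4)x^2 + (871/12)x - 91/12
[θ, ∇] f = (63/4)x^6 - (189/2)x^5 + (945/4)x^4 - (913/3)x^3 + (817/4)x^2 - 65x + 91/12
(2([θ, ∇])) f = (63/2)x^6 - 189x^5 + (945/2)x^4 - (1826/3)x^3 + (817/2)x^2 - 130x + 91/6

the result is g(x) = (63/2)x^6 - 189x^5 + (945/2)x^4 - (1826/3)x^3 + (817/2)x^2 - 130x + 91/6


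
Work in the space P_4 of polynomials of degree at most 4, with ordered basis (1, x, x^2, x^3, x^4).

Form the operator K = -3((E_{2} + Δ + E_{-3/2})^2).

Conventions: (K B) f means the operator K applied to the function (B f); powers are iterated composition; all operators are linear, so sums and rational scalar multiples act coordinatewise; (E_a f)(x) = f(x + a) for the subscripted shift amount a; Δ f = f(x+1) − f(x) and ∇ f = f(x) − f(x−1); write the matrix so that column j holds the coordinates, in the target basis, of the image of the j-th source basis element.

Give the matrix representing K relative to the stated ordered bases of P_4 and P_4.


image of 1: -12
image of x: -12x - 18
image of x^2: -12x^2 - 36x - 201/2
image of x^3: -12x^3 - 54x^2 - (603/2)x - 1053/4
image of x^4: -12x^4 - 72x^3 - 603x^2 - 1053x - 11307/8
each image's coordinates form column j of the matrix

the matrix is [[-12, -18, -201/2, -1053/4, -11307/8]; [0, -12, -36, -603/2, -1053]; [0, 0, -12, -54, -603]; [0, 0, 0, -12, -72]; [0, 0, 0, 0, -12]] (rows listed top to bottom)


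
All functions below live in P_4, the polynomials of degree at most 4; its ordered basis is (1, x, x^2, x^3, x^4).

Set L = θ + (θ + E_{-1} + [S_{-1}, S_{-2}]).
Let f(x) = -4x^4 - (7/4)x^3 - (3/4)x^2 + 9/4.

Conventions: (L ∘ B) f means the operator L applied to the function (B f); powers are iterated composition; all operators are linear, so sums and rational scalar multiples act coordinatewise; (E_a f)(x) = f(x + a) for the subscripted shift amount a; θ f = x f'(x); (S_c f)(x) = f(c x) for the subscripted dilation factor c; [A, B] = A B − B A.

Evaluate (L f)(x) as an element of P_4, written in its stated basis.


the image equals g(x) = -36x^4 + (15/4)x^3 - (45/2)x^2 + (49/4)x - 3/4

θ f = -16x^4 - (21/4)x^3 - (3/2)x^2
θ f = -16x^4 - (21/4)x^3 - (3/2)x^2
E_{-1} f = -4x^4 + (57/4)x^3 - (39/2)x^2 + (49/4)x - 3/4
S_{-2} f = -64x^4 + 14x^3 - 3x^2 + 9/4
S_{-1} S_{-2} f = -64x^4 - 14x^3 - 3x^2 + 9/4
S_{-1} f = -4x^4 + (7/4)x^3 - (3/4)x^2 + 9/4
S_{-2} S_{-1} f = -64x^4 - 14x^3 - 3x^2 + 9/4
[S_{-1}, S_{-2}] f = 0
(θ + E_{-1} + [S_{-1}, S_{-2}]) f = -20x^4 + 9x^3 - 21x^2 + (49/4)x - 3/4
(θ + (θ + E_{-1} + [S_{-1}, S_{-2}])) f = -36x^4 + (15/4)x^3 - (45/2)x^2 + (49/4)x - 3/4


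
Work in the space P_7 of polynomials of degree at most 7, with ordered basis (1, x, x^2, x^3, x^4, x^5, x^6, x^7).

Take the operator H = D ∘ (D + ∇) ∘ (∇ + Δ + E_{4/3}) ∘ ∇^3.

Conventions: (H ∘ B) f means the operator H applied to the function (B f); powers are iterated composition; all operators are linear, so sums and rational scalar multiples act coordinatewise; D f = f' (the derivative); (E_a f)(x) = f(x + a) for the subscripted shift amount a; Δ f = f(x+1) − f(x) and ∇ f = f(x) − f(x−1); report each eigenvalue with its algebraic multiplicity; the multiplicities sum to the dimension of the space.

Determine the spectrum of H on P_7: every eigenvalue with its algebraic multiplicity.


image of 1: 0
image of x: 0
image of x^2: 0
image of x^3: 0
image of x^4: 0
image of x^5: 240
image of x^6: 1440x + 2280
image of x^7: 5040x^2 + 15960x - 32620
the matrix is upper triangular; its diagonal is (0, 0, 0, 0, 0, 0, 0, 0)
for a triangular matrix the eigenvalues are the diagonal entries, with algebraic multiplicity their repetition count

λ = 0 (multiplicity 8)
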